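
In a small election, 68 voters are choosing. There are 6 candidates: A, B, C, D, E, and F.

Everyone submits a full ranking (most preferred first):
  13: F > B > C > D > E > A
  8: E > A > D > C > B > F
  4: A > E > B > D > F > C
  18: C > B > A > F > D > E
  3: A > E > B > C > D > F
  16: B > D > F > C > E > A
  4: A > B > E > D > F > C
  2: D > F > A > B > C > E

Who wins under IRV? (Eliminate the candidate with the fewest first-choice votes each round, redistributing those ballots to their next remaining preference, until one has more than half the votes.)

Round 1: A 11, B 16, C 18, D 2, E 8, F 13. D eliminated.
Round 2: A 11, B 16, C 18, E 8, F 15. E eliminated.
Round 3: A 19, B 16, C 18, F 15. F eliminated.
Round 4: A 21, B 29, C 18. C eliminated.
Round 5: A 21, B 47. B has a majority (≥35).

B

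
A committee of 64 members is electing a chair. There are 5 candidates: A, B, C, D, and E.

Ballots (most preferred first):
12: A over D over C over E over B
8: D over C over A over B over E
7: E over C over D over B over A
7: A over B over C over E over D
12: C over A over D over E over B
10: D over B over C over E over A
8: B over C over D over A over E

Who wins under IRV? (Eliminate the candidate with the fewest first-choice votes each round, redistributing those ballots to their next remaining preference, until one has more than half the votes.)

C

Round 1: A 19, B 8, C 12, D 18, E 7. E eliminated.
Round 2: A 19, B 8, C 19, D 18. B eliminated.
Round 3: A 19, C 27, D 18. D eliminated.
Round 4: A 19, C 45. C has a majority (≥33).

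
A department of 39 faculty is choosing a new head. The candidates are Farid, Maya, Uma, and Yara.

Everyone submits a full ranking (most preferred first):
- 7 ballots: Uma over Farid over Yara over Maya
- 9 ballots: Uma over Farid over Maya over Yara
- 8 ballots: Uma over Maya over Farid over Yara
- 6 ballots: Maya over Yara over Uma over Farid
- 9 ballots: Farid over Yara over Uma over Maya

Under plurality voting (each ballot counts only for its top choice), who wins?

Uma

First-place votes: Farid 9, Maya 6, Uma 24, Yara 0.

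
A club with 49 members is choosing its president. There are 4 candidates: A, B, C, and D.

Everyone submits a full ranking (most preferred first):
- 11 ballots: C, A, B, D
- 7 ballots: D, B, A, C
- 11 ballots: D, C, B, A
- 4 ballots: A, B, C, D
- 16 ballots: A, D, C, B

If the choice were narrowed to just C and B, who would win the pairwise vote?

C

C is ranked above B on 38 ballots; B above C on 11.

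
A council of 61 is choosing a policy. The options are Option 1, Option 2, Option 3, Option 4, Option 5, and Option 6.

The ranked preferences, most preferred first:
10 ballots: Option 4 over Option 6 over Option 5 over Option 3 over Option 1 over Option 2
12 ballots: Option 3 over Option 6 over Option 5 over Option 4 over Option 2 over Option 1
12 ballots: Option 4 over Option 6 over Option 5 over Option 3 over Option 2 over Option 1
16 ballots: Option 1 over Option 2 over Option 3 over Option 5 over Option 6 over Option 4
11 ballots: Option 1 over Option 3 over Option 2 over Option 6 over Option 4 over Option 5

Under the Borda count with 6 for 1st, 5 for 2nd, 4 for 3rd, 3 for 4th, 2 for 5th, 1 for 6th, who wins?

Option 3

Option 1: 10×2 + 12×1 + 12×1 + 16×6 + 11×6 = 206
Option 2: 10×1 + 12×2 + 12×2 + 16×5 + 11×4 = 182
Option 3: 10×3 + 12×6 + 12×3 + 16×4 + 11×5 = 257
Option 4: 10×6 + 12×3 + 12×6 + 16×1 + 11×2 = 206
Option 5: 10×4 + 12×4 + 12×4 + 16×3 + 11×1 = 195
Option 6: 10×5 + 12×5 + 12×5 + 16×2 + 11×3 = 235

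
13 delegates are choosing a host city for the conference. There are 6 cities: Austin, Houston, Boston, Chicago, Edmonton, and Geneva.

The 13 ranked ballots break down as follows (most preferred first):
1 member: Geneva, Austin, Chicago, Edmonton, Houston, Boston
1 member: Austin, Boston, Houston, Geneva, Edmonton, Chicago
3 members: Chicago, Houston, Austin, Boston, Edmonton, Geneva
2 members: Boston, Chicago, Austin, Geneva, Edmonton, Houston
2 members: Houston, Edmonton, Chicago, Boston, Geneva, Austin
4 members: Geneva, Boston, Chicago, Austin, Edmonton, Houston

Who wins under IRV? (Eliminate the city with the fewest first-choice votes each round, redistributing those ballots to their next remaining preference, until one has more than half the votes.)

Chicago

Round 1: Austin 1, Houston 2, Boston 2, Chicago 3, Edmonton 0, Geneva 5. Edmonton eliminated.
Round 2: Austin 1, Houston 2, Boston 2, Chicago 3, Geneva 5. Austin eliminated.
Round 3: Houston 2, Boston 3, Chicago 3, Geneva 5. Houston eliminated.
Round 4: Boston 3, Chicago 5, Geneva 5. Boston eliminated.
Round 5: Chicago 7, Geneva 6. Chicago has a majority (≥7).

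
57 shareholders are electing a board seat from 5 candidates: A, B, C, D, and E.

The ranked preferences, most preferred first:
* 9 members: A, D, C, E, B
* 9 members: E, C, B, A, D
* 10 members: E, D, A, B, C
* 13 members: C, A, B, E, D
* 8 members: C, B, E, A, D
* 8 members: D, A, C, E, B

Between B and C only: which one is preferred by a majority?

B is ranked above C on 10 ballots; C above B on 47.

C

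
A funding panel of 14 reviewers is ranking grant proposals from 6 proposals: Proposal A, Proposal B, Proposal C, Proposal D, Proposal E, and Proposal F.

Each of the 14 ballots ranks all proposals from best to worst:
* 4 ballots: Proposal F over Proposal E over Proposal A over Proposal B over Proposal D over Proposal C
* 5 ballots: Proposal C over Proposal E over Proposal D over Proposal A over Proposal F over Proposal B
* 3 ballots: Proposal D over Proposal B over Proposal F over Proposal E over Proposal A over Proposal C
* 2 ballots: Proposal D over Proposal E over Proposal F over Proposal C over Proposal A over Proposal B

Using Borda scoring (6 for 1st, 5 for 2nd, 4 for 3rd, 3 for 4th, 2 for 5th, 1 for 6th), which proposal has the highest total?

Proposal E

Proposal A: 4×4 + 5×3 + 3×2 + 2×2 = 41
Proposal B: 4×3 + 5×1 + 3×5 + 2×1 = 34
Proposal C: 4×1 + 5×6 + 3×1 + 2×3 = 43
Proposal D: 4×2 + 5×4 + 3×6 + 2×6 = 58
Proposal E: 4×5 + 5×5 + 3×3 + 2×5 = 64
Proposal F: 4×6 + 5×2 + 3×4 + 2×4 = 54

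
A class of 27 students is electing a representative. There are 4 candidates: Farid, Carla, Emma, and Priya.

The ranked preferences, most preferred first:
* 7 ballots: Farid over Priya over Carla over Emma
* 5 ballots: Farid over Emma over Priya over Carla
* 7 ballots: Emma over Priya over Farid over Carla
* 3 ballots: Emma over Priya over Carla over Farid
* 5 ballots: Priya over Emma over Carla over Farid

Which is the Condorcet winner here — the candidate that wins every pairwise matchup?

Emma vs Farid: 15–12
Emma vs Carla: 20–7
Emma vs Priya: 15–12
Emma beats every other candidate.

Emma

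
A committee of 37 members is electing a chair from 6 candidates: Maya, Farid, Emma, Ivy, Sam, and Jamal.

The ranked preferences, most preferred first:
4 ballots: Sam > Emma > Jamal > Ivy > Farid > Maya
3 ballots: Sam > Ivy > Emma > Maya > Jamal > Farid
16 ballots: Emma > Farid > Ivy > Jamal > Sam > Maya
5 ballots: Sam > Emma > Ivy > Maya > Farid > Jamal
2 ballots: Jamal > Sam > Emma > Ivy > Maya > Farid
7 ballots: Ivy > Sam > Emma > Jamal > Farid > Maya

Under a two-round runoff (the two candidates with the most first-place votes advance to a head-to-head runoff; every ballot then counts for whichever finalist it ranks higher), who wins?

Sam

Round 1 first-place votes: Maya 0, Farid 0, Emma 16, Ivy 7, Sam 12, Jamal 2. Emma and Sam advance.
Runoff: Emma is ranked above Sam on 16 ballots, Sam above Emma on 21.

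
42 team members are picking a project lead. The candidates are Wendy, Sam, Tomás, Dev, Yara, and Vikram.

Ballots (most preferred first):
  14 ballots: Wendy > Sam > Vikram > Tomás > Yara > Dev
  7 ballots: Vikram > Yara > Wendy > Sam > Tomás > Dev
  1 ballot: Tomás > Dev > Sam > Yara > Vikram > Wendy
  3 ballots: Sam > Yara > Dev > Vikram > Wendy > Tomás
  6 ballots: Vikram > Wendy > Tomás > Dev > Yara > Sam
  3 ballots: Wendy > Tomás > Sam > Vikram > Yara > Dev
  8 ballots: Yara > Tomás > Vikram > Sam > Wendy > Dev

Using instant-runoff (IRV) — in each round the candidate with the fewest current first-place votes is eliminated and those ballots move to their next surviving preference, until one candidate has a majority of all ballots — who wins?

Vikram

Round 1: Wendy 17, Sam 3, Tomás 1, Dev 0, Yara 8, Vikram 13. Dev eliminated.
Round 2: Wendy 17, Sam 3, Tomás 1, Yara 8, Vikram 13. Tomás eliminated.
Round 3: Wendy 17, Sam 4, Yara 8, Vikram 13. Sam eliminated.
Round 4: Wendy 17, Yara 12, Vikram 13. Yara eliminated.
Round 5: Wendy 17, Vikram 25. Vikram has a majority (≥22).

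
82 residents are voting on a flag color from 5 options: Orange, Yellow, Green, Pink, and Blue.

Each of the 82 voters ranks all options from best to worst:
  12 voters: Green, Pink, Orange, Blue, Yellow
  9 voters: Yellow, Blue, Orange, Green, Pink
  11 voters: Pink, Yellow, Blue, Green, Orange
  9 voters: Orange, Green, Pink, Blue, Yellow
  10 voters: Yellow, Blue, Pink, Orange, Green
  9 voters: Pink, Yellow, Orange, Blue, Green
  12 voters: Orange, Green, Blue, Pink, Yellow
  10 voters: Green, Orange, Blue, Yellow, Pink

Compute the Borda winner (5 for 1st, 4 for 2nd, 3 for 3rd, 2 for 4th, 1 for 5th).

Orange

Orange: 12×3 + 9×3 + 11×1 + 9×5 + 10×2 + 9×3 + 12×5 + 10×4 = 266
Yellow: 12×1 + 9×5 + 11×4 + 9×1 + 10×5 + 9×4 + 12×1 + 10×2 = 228
Green: 12×5 + 9×2 + 11×2 + 9×4 + 10×1 + 9×1 + 12×4 + 10×5 = 253
Pink: 12×4 + 9×1 + 11×5 + 9×3 + 10×3 + 9×5 + 12×2 + 10×1 = 248
Blue: 12×2 + 9×4 + 11×3 + 9×2 + 10×4 + 9×2 + 12×3 + 10×3 = 235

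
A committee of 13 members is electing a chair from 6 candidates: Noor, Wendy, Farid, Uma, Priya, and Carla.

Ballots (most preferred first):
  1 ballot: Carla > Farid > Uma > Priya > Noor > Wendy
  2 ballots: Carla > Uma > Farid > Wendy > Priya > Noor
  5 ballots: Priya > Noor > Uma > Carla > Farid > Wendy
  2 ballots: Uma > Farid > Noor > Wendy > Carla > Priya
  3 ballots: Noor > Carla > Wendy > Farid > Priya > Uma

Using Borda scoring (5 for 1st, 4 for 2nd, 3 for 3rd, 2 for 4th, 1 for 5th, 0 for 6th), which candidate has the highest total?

Noor: 1×1 + 2×0 + 5×4 + 2×3 + 3×5 = 42
Wendy: 1×0 + 2×2 + 5×0 + 2×2 + 3×3 = 17
Farid: 1×4 + 2×3 + 5×1 + 2×4 + 3×2 = 29
Uma: 1×3 + 2×4 + 5×3 + 2×5 + 3×0 = 36
Priya: 1×2 + 2×1 + 5×5 + 2×0 + 3×1 = 32
Carla: 1×5 + 2×5 + 5×2 + 2×1 + 3×4 = 39

Noor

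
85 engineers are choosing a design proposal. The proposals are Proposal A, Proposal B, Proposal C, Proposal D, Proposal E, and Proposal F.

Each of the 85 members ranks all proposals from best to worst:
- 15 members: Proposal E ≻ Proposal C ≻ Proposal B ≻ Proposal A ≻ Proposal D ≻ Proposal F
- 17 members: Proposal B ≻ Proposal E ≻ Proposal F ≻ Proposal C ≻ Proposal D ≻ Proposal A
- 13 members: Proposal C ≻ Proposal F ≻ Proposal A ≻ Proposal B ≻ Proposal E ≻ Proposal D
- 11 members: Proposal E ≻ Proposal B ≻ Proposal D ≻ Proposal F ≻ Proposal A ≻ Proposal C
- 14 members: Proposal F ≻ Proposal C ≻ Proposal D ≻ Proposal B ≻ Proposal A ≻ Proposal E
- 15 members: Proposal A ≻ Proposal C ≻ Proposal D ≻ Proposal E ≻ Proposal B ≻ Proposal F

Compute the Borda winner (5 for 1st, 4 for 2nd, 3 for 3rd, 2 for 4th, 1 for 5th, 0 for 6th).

Proposal C

Proposal A: 15×2 + 17×0 + 13×3 + 11×1 + 14×1 + 15×5 = 169
Proposal B: 15×3 + 17×5 + 13×2 + 11×4 + 14×2 + 15×1 = 243
Proposal C: 15×4 + 17×2 + 13×5 + 11×0 + 14×4 + 15×4 = 275
Proposal D: 15×1 + 17×1 + 13×0 + 11×3 + 14×3 + 15×3 = 152
Proposal E: 15×5 + 17×4 + 13×1 + 11×5 + 14×0 + 15×2 = 241
Proposal F: 15×0 + 17×3 + 13×4 + 11×2 + 14×5 + 15×0 = 195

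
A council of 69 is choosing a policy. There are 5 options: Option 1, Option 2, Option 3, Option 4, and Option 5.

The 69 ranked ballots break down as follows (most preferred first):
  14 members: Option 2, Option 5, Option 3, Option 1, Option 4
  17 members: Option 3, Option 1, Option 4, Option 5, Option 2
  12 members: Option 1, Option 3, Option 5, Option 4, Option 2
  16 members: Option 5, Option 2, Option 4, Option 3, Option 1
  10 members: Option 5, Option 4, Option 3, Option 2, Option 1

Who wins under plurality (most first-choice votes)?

Option 5

First-place votes: Option 1 12, Option 2 14, Option 3 17, Option 4 0, Option 5 26.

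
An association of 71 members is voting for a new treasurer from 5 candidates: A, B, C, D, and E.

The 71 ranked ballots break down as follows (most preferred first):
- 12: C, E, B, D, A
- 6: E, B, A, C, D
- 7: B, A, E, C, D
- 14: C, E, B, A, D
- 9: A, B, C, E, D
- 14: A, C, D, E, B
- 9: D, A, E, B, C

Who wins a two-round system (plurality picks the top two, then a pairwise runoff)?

A

Round 1 first-place votes: A 23, B 7, C 26, D 9, E 6. C and A advance.
Runoff: C is ranked above A on 26 ballots, A above C on 45.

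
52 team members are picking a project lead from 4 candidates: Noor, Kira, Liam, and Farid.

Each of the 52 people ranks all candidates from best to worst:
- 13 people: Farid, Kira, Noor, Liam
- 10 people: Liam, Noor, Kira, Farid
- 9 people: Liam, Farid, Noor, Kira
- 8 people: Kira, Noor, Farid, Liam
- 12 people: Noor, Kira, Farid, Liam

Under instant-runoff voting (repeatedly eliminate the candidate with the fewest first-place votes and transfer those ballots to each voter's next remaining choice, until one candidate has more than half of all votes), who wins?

Noor

Round 1: Noor 12, Kira 8, Liam 19, Farid 13. Kira eliminated.
Round 2: Noor 20, Liam 19, Farid 13. Farid eliminated.
Round 3: Noor 33, Liam 19. Noor has a majority (≥27).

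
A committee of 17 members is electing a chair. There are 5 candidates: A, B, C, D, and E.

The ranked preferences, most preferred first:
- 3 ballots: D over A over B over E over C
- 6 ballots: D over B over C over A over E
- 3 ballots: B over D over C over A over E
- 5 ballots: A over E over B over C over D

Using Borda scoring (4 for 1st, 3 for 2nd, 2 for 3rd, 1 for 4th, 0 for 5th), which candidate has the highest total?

A: 3×3 + 6×1 + 3×1 + 5×4 = 38
B: 3×2 + 6×3 + 3×4 + 5×2 = 46
C: 3×0 + 6×2 + 3×2 + 5×1 = 23
D: 3×4 + 6×4 + 3×3 + 5×0 = 45
E: 3×1 + 6×0 + 3×0 + 5×3 = 18

B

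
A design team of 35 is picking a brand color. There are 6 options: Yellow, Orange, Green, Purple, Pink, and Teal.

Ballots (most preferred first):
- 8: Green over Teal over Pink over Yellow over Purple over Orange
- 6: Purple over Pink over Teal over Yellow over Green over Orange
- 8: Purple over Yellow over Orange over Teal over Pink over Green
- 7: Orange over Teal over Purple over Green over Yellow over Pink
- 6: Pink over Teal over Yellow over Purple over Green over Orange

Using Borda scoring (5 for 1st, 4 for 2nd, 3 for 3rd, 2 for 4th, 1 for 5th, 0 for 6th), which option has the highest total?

Yellow: 8×2 + 6×2 + 8×4 + 7×1 + 6×3 = 85
Orange: 8×0 + 6×0 + 8×3 + 7×5 + 6×0 = 59
Green: 8×5 + 6×1 + 8×0 + 7×2 + 6×1 = 66
Purple: 8×1 + 6×5 + 8×5 + 7×3 + 6×2 = 111
Pink: 8×3 + 6×4 + 8×1 + 7×0 + 6×5 = 86
Teal: 8×4 + 6×3 + 8×2 + 7×4 + 6×4 = 118

Teal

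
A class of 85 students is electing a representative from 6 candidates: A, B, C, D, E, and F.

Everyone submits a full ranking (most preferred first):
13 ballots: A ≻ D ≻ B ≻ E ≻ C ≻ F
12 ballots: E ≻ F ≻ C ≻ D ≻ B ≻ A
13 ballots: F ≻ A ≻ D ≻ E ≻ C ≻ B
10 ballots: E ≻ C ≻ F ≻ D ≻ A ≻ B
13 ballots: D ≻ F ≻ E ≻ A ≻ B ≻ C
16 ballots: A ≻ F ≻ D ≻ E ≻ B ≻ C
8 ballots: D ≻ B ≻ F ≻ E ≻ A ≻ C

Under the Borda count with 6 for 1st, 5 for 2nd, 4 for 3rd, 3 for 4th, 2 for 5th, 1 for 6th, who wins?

A: 13×6 + 12×1 + 13×5 + 10×2 + 13×3 + 16×6 + 8×2 = 326
B: 13×4 + 12×2 + 13×1 + 10×1 + 13×2 + 16×2 + 8×5 = 197
C: 13×2 + 12×4 + 13×2 + 10×5 + 13×1 + 16×1 + 8×1 = 187
D: 13×5 + 12×3 + 13×4 + 10×3 + 13×6 + 16×4 + 8×6 = 373
E: 13×3 + 12×6 + 13×3 + 10×6 + 13×4 + 16×3 + 8×3 = 334
F: 13×1 + 12×5 + 13×6 + 10×4 + 13×5 + 16×5 + 8×4 = 368

D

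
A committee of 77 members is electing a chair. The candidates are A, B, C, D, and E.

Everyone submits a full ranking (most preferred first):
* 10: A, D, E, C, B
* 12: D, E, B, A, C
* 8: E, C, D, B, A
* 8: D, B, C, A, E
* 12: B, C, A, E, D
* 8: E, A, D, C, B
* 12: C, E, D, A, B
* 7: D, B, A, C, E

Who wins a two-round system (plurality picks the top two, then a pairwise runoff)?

E

Round 1 first-place votes: A 10, B 12, C 12, D 27, E 16. D and E advance.
Runoff: D is ranked above E on 37 ballots, E above D on 40.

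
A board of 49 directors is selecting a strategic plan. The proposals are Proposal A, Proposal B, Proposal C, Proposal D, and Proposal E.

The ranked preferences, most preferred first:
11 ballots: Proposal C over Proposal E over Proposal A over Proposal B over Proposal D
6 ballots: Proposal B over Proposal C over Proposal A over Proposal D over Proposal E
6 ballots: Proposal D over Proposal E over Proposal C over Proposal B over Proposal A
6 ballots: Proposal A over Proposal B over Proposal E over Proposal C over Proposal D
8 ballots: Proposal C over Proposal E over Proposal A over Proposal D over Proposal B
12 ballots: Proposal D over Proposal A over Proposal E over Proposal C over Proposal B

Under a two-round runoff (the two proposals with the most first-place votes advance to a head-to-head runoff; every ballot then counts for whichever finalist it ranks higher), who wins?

Round 1 first-place votes: Proposal A 6, Proposal B 6, Proposal C 19, Proposal D 18, Proposal E 0. Proposal C and Proposal D advance.
Runoff: Proposal C is ranked above Proposal D on 31 ballots, Proposal D above Proposal C on 18.

Proposal C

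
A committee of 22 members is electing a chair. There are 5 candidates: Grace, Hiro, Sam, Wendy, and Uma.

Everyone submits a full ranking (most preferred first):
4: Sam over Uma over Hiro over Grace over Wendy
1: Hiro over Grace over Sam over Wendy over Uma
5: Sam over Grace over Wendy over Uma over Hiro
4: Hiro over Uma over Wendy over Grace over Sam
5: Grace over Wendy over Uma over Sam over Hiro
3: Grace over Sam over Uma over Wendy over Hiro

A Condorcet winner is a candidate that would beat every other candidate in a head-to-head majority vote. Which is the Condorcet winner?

Grace vs Hiro: 13–9
Grace vs Sam: 13–9
Grace vs Wendy: 18–4
Grace vs Uma: 14–8
Grace beats every other candidate.

Grace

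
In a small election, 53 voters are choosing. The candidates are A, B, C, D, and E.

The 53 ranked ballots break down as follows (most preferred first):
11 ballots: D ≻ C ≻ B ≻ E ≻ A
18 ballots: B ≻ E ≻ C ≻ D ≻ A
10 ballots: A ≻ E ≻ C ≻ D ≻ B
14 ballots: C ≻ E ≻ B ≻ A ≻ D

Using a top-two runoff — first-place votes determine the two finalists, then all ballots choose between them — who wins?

Round 1 first-place votes: A 10, B 18, C 14, D 11, E 0. B and C advance.
Runoff: B is ranked above C on 18 ballots, C above B on 35.

C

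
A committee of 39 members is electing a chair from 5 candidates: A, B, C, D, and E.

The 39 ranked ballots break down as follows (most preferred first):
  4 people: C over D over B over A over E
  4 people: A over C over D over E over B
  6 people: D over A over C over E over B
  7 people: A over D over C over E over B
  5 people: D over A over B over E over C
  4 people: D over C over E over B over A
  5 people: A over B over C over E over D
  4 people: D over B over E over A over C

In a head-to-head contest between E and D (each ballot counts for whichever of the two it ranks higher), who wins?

D

E is ranked above D on 5 ballots; D above E on 34.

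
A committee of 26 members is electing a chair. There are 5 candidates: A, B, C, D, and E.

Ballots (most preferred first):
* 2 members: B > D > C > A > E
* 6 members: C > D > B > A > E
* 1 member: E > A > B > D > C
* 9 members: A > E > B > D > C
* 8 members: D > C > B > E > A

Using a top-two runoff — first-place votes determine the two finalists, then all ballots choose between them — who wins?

D

Round 1 first-place votes: A 9, B 2, C 6, D 8, E 1. A and D advance.
Runoff: A is ranked above D on 10 ballots, D above A on 16.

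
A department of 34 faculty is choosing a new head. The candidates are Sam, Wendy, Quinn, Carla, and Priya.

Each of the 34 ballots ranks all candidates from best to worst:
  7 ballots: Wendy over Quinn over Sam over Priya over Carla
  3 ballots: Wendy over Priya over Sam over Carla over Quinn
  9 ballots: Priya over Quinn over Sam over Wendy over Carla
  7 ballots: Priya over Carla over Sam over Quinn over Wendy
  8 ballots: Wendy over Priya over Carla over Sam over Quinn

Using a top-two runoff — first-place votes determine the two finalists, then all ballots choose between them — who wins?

Round 1 first-place votes: Sam 0, Wendy 18, Quinn 0, Carla 0, Priya 16. Wendy and Priya advance.
Runoff: Wendy is ranked above Priya on 18 ballots, Priya above Wendy on 16.

Wendy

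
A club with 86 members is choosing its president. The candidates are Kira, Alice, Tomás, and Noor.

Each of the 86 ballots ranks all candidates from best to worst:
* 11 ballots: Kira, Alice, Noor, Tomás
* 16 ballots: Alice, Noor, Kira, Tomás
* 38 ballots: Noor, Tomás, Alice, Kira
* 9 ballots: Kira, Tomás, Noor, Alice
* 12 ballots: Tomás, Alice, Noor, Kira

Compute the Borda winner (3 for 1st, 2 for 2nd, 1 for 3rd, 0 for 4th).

Kira: 11×3 + 16×1 + 38×0 + 9×3 + 12×0 = 76
Alice: 11×2 + 16×3 + 38×1 + 9×0 + 12×2 = 132
Tomás: 11×0 + 16×0 + 38×2 + 9×2 + 12×3 = 130
Noor: 11×1 + 16×2 + 38×3 + 9×1 + 12×1 = 178

Noor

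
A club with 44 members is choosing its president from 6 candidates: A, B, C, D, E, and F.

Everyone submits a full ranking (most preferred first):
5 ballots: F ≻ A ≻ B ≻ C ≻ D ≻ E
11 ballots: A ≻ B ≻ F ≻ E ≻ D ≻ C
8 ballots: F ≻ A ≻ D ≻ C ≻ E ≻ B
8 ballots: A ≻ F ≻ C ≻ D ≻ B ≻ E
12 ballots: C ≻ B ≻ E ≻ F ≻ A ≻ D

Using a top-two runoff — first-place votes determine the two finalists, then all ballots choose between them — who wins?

F

Round 1 first-place votes: A 19, B 0, C 12, D 0, E 0, F 13. A and F advance.
Runoff: A is ranked above F on 19 ballots, F above A on 25.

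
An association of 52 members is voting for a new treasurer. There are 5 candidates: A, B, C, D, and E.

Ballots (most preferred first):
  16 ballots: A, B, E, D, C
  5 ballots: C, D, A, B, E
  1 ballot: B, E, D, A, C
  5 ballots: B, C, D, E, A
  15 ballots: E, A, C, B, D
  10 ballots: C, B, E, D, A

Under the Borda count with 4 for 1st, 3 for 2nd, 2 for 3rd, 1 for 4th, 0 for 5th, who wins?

A: 16×4 + 5×2 + 1×1 + 5×0 + 15×3 + 10×0 = 120
B: 16×3 + 5×1 + 1×4 + 5×4 + 15×1 + 10×3 = 122
C: 16×0 + 5×4 + 1×0 + 5×3 + 15×2 + 10×4 = 105
D: 16×1 + 5×3 + 1×2 + 5×2 + 15×0 + 10×1 = 53
E: 16×2 + 5×0 + 1×3 + 5×1 + 15×4 + 10×2 = 120

B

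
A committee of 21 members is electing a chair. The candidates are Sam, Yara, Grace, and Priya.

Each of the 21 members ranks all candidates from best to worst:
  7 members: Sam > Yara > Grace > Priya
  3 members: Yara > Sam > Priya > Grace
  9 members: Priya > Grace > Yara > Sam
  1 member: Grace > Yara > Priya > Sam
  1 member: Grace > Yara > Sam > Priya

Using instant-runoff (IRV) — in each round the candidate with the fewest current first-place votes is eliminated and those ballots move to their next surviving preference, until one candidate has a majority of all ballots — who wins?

Sam

Round 1: Sam 7, Yara 3, Grace 2, Priya 9. Grace eliminated.
Round 2: Sam 7, Yara 5, Priya 9. Yara eliminated.
Round 3: Sam 11, Priya 10. Sam has a majority (≥11).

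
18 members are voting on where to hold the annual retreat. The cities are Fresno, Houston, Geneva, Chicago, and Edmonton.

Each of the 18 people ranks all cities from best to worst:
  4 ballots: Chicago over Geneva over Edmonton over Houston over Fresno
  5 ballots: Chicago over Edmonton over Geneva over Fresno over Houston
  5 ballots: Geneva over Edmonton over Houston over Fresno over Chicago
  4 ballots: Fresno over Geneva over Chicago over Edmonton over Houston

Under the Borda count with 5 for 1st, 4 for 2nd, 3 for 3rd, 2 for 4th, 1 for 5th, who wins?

Geneva

Fresno: 4×1 + 5×2 + 5×2 + 4×5 = 44
Houston: 4×2 + 5×1 + 5×3 + 4×1 = 32
Geneva: 4×4 + 5×3 + 5×5 + 4×4 = 72
Chicago: 4×5 + 5×5 + 5×1 + 4×3 = 62
Edmonton: 4×3 + 5×4 + 5×4 + 4×2 = 60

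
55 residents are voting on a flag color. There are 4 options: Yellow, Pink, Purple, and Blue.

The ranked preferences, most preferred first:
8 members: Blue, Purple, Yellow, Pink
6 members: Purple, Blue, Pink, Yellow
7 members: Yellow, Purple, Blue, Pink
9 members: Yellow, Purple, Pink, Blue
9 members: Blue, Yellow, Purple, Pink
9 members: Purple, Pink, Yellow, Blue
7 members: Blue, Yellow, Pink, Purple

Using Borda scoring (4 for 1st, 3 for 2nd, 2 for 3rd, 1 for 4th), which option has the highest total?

Purple

Yellow: 8×2 + 6×1 + 7×4 + 9×4 + 9×3 + 9×2 + 7×3 = 152
Pink: 8×1 + 6×2 + 7×1 + 9×2 + 9×1 + 9×3 + 7×2 = 95
Purple: 8×3 + 6×4 + 7×3 + 9×3 + 9×2 + 9×4 + 7×1 = 157
Blue: 8×4 + 6×3 + 7×2 + 9×1 + 9×4 + 9×1 + 7×4 = 146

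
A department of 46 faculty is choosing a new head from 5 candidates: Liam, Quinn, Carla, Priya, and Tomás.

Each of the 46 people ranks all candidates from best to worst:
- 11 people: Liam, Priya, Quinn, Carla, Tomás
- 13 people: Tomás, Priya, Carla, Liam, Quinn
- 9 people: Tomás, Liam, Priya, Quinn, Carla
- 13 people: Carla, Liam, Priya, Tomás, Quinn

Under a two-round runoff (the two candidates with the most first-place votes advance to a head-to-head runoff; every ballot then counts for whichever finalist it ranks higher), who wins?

Carla

Round 1 first-place votes: Liam 11, Quinn 0, Carla 13, Priya 0, Tomás 22. Tomás and Carla advance.
Runoff: Tomás is ranked above Carla on 22 ballots, Carla above Tomás on 24.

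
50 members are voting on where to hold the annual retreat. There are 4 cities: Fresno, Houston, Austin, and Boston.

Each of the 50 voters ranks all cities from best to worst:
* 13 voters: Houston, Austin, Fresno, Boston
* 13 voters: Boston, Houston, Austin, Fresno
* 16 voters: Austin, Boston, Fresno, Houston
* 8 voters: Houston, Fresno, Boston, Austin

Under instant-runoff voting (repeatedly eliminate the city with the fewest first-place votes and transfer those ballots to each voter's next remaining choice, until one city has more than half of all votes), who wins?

Houston

Round 1: Fresno 0, Houston 21, Austin 16, Boston 13. Fresno eliminated.
Round 2: Houston 21, Austin 16, Boston 13. Boston eliminated.
Round 3: Houston 34, Austin 16. Houston has a majority (≥26).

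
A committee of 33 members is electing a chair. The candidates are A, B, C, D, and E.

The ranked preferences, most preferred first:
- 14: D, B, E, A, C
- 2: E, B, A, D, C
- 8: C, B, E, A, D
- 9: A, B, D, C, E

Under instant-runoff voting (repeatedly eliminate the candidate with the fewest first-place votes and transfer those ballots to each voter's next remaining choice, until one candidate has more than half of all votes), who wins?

A

Round 1: A 9, B 0, C 8, D 14, E 2. B eliminated.
Round 2: A 9, C 8, D 14, E 2. E eliminated.
Round 3: A 11, C 8, D 14. C eliminated.
Round 4: A 19, D 14. A has a majority (≥17).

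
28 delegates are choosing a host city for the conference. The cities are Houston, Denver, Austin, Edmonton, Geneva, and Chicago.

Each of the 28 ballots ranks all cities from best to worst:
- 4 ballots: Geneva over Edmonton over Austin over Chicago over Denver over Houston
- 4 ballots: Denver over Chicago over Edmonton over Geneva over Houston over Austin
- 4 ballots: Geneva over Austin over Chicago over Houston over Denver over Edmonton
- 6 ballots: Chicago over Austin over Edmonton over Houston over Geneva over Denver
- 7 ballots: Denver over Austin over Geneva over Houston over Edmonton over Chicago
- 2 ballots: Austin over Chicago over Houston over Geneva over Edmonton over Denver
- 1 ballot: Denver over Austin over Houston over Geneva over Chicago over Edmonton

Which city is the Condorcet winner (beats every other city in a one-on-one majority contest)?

Austin vs Houston: 24–4
Austin vs Denver: 16–12
Austin vs Edmonton: 20–8
Austin vs Geneva: 16–12
Austin vs Chicago: 18–10
Austin beats every other city.

Austin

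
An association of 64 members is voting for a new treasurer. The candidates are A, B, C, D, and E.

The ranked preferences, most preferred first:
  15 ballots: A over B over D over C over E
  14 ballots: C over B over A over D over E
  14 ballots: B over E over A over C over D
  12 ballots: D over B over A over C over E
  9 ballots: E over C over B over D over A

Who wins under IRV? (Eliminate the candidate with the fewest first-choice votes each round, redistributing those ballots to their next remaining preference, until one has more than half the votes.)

B

Round 1: A 15, B 14, C 14, D 12, E 9. E eliminated.
Round 2: A 15, B 14, C 23, D 12. D eliminated.
Round 3: A 15, B 26, C 23. A eliminated.
Round 4: B 41, C 23. B has a majority (≥33).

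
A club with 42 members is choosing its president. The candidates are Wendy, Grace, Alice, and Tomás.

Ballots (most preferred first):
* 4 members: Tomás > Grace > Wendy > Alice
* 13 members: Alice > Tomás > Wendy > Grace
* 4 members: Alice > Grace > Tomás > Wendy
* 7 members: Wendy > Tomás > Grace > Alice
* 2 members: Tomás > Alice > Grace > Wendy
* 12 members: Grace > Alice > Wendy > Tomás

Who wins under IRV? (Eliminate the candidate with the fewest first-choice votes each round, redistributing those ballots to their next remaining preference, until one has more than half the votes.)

Round 1: Wendy 7, Grace 12, Alice 17, Tomás 6. Tomás eliminated.
Round 2: Wendy 7, Grace 16, Alice 19. Wendy eliminated.
Round 3: Grace 23, Alice 19. Grace has a majority (≥22).

Grace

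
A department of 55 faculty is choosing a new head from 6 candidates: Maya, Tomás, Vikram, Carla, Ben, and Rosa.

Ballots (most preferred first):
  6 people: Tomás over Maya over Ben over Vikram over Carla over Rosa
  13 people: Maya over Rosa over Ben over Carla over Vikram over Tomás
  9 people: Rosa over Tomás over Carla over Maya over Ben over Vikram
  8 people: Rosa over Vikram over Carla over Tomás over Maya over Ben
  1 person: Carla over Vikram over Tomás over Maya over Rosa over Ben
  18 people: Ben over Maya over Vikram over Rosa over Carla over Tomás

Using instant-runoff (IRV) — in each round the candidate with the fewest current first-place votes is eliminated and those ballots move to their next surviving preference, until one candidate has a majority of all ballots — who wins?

Round 1: Maya 13, Tomás 6, Vikram 0, Carla 1, Ben 18, Rosa 17. Vikram eliminated.
Round 2: Maya 13, Tomás 6, Carla 1, Ben 18, Rosa 17. Carla eliminated.
Round 3: Maya 13, Tomás 7, Ben 18, Rosa 17. Tomás eliminated.
Round 4: Maya 20, Ben 18, Rosa 17. Rosa eliminated.
Round 5: Maya 37, Ben 18. Maya has a majority (≥28).

Maya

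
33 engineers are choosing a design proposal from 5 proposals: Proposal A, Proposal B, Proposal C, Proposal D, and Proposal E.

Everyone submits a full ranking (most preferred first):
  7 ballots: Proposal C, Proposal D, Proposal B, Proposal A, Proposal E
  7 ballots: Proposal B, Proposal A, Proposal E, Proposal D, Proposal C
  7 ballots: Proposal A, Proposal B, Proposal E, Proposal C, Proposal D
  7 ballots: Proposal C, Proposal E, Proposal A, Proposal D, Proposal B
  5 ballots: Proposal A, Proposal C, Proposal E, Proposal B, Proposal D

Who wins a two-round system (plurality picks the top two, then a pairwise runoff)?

Round 1 first-place votes: Proposal A 12, Proposal B 7, Proposal C 14, Proposal D 0, Proposal E 0. Proposal C and Proposal A advance.
Runoff: Proposal C is ranked above Proposal A on 14 ballots, Proposal A above Proposal C on 19.

Proposal A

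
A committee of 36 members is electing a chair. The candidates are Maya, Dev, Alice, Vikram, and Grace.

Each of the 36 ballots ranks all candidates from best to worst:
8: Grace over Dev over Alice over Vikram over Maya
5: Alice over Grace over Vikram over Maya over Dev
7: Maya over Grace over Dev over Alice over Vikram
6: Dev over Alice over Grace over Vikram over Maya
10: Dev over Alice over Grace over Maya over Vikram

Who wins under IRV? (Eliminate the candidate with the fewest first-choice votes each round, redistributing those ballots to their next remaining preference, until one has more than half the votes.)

Grace

Round 1: Maya 7, Dev 16, Alice 5, Vikram 0, Grace 8. Vikram eliminated.
Round 2: Maya 7, Dev 16, Alice 5, Grace 8. Alice eliminated.
Round 3: Maya 7, Dev 16, Grace 13. Maya eliminated.
Round 4: Dev 16, Grace 20. Grace has a majority (≥19).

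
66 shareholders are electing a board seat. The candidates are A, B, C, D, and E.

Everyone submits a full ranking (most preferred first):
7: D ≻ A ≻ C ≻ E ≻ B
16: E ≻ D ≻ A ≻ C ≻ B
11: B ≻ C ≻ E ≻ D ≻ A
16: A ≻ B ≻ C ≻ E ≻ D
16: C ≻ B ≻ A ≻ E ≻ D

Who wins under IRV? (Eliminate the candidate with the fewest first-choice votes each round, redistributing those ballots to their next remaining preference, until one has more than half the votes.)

Round 1: A 16, B 11, C 16, D 7, E 16. D eliminated.
Round 2: A 23, B 11, C 16, E 16. B eliminated.
Round 3: A 23, C 27, E 16. E eliminated.
Round 4: A 39, C 27. A has a majority (≥34).

A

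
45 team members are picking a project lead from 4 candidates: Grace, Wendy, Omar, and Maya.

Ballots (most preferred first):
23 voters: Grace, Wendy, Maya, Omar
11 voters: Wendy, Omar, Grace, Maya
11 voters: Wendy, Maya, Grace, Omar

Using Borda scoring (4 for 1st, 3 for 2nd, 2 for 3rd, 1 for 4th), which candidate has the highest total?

Grace: 23×4 + 11×2 + 11×2 = 136
Wendy: 23×3 + 11×4 + 11×4 = 157
Omar: 23×1 + 11×3 + 11×1 = 67
Maya: 23×2 + 11×1 + 11×3 = 90

Wendy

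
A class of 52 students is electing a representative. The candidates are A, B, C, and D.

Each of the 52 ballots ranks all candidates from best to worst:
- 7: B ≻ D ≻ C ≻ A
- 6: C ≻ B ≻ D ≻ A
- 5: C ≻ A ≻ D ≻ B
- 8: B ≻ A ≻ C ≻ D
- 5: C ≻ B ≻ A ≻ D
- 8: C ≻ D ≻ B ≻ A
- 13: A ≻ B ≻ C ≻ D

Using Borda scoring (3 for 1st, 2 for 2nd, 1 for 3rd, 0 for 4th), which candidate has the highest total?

B

A: 7×0 + 6×0 + 5×2 + 8×2 + 5×1 + 8×0 + 13×3 = 70
B: 7×3 + 6×2 + 5×0 + 8×3 + 5×2 + 8×1 + 13×2 = 101
C: 7×1 + 6×3 + 5×3 + 8×1 + 5×3 + 8×3 + 13×1 = 100
D: 7×2 + 6×1 + 5×1 + 8×0 + 5×0 + 8×2 + 13×0 = 41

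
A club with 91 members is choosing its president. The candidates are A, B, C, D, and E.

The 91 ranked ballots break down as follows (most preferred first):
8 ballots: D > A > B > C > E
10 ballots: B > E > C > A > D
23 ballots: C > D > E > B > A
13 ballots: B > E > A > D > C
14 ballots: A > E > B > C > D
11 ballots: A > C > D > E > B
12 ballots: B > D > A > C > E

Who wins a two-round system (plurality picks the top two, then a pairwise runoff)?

B

Round 1 first-place votes: A 25, B 35, C 23, D 8, E 0. B and A advance.
Runoff: B is ranked above A on 58 ballots, A above B on 33.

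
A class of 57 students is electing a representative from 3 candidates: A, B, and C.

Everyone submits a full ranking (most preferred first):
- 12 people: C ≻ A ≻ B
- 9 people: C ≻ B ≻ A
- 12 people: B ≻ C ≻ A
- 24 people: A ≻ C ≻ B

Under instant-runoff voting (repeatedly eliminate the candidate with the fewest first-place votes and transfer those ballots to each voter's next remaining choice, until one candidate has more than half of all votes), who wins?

Round 1: A 24, B 12, C 21. B eliminated.
Round 2: A 24, C 33. C has a majority (≥29).

C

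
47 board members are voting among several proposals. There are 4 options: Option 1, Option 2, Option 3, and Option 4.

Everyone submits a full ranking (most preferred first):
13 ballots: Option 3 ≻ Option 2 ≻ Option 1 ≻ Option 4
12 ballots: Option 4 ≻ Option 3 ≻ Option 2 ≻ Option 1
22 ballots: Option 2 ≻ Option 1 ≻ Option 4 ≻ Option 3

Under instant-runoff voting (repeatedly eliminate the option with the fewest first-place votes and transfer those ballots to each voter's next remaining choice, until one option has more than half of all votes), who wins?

Option 3

Round 1: Option 1 0, Option 2 22, Option 3 13, Option 4 12. Option 1 eliminated.
Round 2: Option 2 22, Option 3 13, Option 4 12. Option 4 eliminated.
Round 3: Option 2 22, Option 3 25. Option 3 has a majority (≥24).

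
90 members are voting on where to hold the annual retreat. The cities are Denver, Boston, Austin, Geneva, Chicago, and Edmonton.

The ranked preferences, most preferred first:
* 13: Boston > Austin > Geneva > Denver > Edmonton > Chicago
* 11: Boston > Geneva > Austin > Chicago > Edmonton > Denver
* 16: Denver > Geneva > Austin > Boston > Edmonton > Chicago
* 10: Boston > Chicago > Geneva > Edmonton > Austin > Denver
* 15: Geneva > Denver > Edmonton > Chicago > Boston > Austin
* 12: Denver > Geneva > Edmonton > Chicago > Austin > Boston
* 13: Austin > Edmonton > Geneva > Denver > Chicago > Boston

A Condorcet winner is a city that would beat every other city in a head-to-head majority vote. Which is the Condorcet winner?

Geneva

Geneva vs Denver: 62–28
Geneva vs Boston: 56–34
Geneva vs Austin: 64–26
Geneva vs Chicago: 80–10
Geneva vs Edmonton: 77–13
Geneva beats every other city.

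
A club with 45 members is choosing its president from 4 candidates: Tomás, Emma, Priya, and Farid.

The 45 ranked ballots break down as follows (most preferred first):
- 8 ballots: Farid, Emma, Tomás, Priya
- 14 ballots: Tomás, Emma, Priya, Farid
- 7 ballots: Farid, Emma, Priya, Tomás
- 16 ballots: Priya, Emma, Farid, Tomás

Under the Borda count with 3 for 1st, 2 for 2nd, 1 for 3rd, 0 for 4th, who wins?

Emma

Tomás: 8×1 + 14×3 + 7×0 + 16×0 = 50
Emma: 8×2 + 14×2 + 7×2 + 16×2 = 90
Priya: 8×0 + 14×1 + 7×1 + 16×3 = 69
Farid: 8×3 + 14×0 + 7×3 + 16×1 = 61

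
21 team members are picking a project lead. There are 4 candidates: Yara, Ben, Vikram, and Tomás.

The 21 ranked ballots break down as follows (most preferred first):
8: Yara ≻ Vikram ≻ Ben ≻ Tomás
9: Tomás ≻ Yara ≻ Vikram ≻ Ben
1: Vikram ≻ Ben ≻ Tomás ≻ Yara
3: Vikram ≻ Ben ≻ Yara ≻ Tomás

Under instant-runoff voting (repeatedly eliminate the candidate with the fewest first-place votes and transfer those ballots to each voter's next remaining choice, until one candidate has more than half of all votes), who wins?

Yara

Round 1: Yara 8, Ben 0, Vikram 4, Tomás 9. Ben eliminated.
Round 2: Yara 8, Vikram 4, Tomás 9. Vikram eliminated.
Round 3: Yara 11, Tomás 10. Yara has a majority (≥11).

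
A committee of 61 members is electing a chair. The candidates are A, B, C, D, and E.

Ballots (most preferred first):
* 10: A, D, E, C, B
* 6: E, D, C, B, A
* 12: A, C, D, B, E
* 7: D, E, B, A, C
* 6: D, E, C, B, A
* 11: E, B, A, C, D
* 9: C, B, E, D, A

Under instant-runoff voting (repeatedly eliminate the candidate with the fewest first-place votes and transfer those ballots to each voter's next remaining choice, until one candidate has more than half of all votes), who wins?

Round 1: A 22, B 0, C 9, D 13, E 17. B eliminated.
Round 2: A 22, C 9, D 13, E 17. C eliminated.
Round 3: A 22, D 13, E 26. D eliminated.
Round 4: A 22, E 39. E has a majority (≥31).

E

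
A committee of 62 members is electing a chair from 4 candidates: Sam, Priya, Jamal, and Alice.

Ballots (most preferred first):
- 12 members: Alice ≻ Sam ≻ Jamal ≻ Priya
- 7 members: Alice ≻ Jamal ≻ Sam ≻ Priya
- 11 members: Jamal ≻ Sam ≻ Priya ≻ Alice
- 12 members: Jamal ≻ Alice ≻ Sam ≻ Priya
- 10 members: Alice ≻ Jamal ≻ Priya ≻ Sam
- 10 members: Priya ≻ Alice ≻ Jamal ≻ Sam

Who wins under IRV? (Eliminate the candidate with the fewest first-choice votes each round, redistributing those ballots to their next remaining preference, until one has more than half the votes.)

Alice

Round 1: Sam 0, Priya 10, Jamal 23, Alice 29. Sam eliminated.
Round 2: Priya 10, Jamal 23, Alice 29. Priya eliminated.
Round 3: Jamal 23, Alice 39. Alice has a majority (≥32).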